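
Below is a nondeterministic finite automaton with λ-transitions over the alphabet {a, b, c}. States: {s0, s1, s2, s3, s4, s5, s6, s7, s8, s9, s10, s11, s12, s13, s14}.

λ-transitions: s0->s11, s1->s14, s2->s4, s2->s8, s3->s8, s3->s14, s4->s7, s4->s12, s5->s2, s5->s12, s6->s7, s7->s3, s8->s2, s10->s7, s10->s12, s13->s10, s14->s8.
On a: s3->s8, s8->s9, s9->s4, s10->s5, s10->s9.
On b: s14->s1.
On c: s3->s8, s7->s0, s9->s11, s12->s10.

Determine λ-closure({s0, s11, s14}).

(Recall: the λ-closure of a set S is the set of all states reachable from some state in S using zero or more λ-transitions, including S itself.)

Start with {s0, s11, s14}.
From s14 via λ: add s8.
From s8 via λ: add s2.
From s2 via λ: add s4.
From s4 via λ: add s7, s12.
From s7 via λ: add s3.
No new states can be added; the closed set is {s0, s2, s3, s4, s7, s8, s11, s12, s14}.

{s0, s2, s3, s4, s7, s8, s11, s12, s14}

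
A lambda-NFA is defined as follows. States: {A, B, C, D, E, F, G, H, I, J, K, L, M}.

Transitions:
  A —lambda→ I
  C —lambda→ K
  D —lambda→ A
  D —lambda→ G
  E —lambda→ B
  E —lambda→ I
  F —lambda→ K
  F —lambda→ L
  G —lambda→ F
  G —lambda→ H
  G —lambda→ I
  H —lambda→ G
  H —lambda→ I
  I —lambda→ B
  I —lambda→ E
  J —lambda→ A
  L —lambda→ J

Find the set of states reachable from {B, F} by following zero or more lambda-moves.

Start with {B, F}.
From F via lambda: add K, L.
From L via lambda: add J.
From J via lambda: add A.
From A via lambda: add I.
From I via lambda: add E.
No new states can be added; the closed set is {A, B, E, F, I, J, K, L}.

{A, B, E, F, I, J, K, L}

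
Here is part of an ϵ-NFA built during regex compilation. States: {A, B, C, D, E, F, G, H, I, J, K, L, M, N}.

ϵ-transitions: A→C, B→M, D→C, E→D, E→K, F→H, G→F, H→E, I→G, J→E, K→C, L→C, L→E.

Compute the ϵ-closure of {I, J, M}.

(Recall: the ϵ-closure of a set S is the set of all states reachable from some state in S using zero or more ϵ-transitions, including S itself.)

{C, D, E, F, G, H, I, J, K, M}

Start with {I, J, M}.
From I via ϵ: add G.
From J via ϵ: add E.
From E via ϵ: add D, K.
From G via ϵ: add F.
From D via ϵ: add C.
From F via ϵ: add H.
No new states can be added; the closed set is {C, D, E, F, G, H, I, J, K, M}.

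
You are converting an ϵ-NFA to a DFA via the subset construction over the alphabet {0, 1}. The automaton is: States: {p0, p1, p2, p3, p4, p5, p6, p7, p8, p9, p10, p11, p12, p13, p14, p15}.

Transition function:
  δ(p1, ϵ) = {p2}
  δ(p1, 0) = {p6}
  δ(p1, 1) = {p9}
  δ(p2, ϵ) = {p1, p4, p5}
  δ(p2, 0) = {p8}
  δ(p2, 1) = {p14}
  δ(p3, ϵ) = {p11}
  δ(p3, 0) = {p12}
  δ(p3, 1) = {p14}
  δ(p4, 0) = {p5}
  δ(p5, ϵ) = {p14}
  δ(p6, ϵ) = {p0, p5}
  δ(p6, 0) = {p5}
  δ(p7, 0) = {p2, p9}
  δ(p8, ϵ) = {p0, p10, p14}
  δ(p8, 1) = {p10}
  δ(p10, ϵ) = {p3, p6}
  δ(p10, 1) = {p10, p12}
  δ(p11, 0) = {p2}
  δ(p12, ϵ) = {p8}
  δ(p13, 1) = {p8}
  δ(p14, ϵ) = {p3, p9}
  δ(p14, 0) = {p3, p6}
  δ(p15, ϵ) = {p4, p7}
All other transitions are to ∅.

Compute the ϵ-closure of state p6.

Start with {p6}.
From p6 via ϵ: add p0, p5.
From p5 via ϵ: add p14.
From p14 via ϵ: add p3, p9.
From p3 via ϵ: add p11.
No new states can be added; the closed set is {p0, p3, p5, p6, p9, p11, p14}.

{p0, p3, p5, p6, p9, p11, p14}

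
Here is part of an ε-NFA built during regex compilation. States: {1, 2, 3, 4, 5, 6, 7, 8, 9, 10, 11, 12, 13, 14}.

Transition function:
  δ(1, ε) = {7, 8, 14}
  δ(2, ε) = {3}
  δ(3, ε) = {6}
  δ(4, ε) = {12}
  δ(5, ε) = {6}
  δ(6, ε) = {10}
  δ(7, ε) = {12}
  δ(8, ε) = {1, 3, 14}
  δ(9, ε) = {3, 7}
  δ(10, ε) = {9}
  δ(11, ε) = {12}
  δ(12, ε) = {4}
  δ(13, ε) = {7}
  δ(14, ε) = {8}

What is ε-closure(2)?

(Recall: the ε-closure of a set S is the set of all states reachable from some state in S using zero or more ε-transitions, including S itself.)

{2, 3, 4, 6, 7, 9, 10, 12}

Start with {2}.
From 2 via ε: add 3.
From 3 via ε: add 6.
From 6 via ε: add 10.
From 10 via ε: add 9.
From 9 via ε: add 7.
From 7 via ε: add 12.
From 12 via ε: add 4.
No new states can be added; the closed set is {2, 3, 4, 6, 7, 9, 10, 12}.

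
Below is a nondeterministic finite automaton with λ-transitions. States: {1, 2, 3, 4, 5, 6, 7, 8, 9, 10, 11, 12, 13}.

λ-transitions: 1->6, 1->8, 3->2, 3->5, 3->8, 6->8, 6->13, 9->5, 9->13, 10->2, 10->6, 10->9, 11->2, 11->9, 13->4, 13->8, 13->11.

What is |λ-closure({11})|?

7

Start with {11}.
From 11 via λ: add 2, 9.
From 9 via λ: add 5, 13.
From 13 via λ: add 4, 8.
λ-closure = {2, 4, 5, 8, 9, 11, 13}, which has 7 states.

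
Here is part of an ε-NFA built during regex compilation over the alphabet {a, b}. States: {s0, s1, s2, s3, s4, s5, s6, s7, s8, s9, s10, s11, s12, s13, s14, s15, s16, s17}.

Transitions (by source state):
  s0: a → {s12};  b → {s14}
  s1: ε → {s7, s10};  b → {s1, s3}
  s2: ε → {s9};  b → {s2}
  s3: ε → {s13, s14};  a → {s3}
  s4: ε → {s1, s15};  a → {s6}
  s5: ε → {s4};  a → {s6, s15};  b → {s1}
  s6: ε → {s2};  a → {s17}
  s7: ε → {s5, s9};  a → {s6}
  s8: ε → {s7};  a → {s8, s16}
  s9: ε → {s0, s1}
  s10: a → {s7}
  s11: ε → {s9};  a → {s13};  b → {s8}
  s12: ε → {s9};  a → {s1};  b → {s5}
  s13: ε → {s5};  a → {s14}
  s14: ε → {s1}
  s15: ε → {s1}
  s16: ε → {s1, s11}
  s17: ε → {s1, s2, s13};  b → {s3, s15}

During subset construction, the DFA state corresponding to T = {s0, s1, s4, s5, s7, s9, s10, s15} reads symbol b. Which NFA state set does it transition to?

{s0, s1, s3, s4, s5, s7, s9, s10, s13, s14, s15}

s0 on b → {s14}.
s1 on b → {s1, s3}.
s5 on b → {s1}.
No b-transition from s4, s7, s9, s10, s15.
Union after reading b: {s1, s3, s14}.
Now take the ε-closure:
From s1 via ε: add s7, s10.
From s3 via ε: add s13.
From s7 via ε: add s5, s9.
From s5 via ε: add s4.
From s9 via ε: add s0.
From s4 via ε: add s15.
No new states can be added; the closed set is {s0, s1, s3, s4, s5, s7, s9, s10, s13, s14, s15}.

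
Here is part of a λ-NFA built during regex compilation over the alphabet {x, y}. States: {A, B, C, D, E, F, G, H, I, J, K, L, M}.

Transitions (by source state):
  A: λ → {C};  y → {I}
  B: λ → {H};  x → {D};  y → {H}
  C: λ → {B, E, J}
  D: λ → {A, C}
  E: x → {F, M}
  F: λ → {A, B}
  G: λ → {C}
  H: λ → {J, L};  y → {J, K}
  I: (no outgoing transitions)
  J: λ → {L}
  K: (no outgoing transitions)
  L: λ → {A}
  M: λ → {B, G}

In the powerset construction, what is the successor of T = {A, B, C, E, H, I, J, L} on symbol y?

A on y → {I}.
B on y → {H}.
H on y → {J, K}.
No y-transition from C, E, I, J, L.
Union after reading y: {H, I, J, K}.
Now take the λ-closure:
From H via λ: add L.
From L via λ: add A.
From A via λ: add C.
From C via λ: add B, E.
No new states can be added; the closed set is {A, B, C, E, H, I, J, K, L}.

{A, B, C, E, H, I, J, K, L}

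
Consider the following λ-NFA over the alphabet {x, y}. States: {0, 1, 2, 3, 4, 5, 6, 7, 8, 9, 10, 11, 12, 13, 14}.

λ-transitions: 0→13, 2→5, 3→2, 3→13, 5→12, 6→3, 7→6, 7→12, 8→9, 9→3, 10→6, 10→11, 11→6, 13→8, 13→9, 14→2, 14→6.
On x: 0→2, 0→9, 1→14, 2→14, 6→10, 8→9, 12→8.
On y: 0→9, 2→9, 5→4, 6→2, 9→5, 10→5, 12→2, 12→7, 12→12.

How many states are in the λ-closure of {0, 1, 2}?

9

Start with {0, 1, 2}.
From 0 via λ: add 13.
From 2 via λ: add 5.
From 5 via λ: add 12.
From 13 via λ: add 8, 9.
From 9 via λ: add 3.
λ-closure = {0, 1, 2, 3, 5, 8, 9, 12, 13}, which has 9 states.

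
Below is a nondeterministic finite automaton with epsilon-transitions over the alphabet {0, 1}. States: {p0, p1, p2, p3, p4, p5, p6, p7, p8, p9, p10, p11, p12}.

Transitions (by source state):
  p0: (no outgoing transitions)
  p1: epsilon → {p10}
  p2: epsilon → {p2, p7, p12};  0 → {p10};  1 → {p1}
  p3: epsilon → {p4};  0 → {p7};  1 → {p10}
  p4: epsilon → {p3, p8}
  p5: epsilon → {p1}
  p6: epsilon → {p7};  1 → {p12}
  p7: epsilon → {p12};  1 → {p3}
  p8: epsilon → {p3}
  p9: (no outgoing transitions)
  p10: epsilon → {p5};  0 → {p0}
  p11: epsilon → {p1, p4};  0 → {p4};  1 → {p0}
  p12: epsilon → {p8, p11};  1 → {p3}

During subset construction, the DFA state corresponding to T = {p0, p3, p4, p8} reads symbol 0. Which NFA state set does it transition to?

{p1, p3, p4, p5, p7, p8, p10, p11, p12}

p3 on 0 → {p7}.
No 0-transition from p0, p4, p8.
Union after reading 0: {p7}.
Now take the epsilon-closure:
From p7 via epsilon: add p12.
From p12 via epsilon: add p8, p11.
From p8 via epsilon: add p3.
From p11 via epsilon: add p1, p4.
From p1 via epsilon: add p10.
From p10 via epsilon: add p5.
No new states can be added; the closed set is {p1, p3, p4, p5, p7, p8, p10, p11, p12}.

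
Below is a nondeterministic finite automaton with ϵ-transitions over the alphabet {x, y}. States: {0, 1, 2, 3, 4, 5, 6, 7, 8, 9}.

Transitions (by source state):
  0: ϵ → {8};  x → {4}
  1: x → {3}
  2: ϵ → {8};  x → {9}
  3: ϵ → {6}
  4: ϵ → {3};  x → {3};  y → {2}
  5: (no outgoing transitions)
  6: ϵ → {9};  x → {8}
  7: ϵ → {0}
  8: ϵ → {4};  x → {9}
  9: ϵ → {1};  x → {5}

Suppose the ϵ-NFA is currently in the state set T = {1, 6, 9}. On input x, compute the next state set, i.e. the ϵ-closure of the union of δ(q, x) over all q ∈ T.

{1, 3, 4, 5, 6, 8, 9}

1 on x → {3}.
6 on x → {8}.
9 on x → {5}.
Union after reading x: {3, 5, 8}.
Now take the ϵ-closure:
From 3 via ϵ: add 6.
From 8 via ϵ: add 4.
From 6 via ϵ: add 9.
From 9 via ϵ: add 1.
No new states can be added; the closed set is {1, 3, 4, 5, 6, 8, 9}.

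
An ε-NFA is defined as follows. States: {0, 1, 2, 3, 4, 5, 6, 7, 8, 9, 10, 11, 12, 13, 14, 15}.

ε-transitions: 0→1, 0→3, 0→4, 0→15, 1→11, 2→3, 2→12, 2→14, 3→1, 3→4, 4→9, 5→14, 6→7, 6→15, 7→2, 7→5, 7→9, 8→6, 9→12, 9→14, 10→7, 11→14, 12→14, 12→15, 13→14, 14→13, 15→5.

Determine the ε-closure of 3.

Start with {3}.
From 3 via ε: add 1, 4.
From 1 via ε: add 11.
From 4 via ε: add 9.
From 9 via ε: add 12, 14.
From 12 via ε: add 15.
From 14 via ε: add 13.
From 15 via ε: add 5.
No new states can be added; the closed set is {1, 3, 4, 5, 9, 11, 12, 13, 14, 15}.

{1, 3, 4, 5, 9, 11, 12, 13, 14, 15}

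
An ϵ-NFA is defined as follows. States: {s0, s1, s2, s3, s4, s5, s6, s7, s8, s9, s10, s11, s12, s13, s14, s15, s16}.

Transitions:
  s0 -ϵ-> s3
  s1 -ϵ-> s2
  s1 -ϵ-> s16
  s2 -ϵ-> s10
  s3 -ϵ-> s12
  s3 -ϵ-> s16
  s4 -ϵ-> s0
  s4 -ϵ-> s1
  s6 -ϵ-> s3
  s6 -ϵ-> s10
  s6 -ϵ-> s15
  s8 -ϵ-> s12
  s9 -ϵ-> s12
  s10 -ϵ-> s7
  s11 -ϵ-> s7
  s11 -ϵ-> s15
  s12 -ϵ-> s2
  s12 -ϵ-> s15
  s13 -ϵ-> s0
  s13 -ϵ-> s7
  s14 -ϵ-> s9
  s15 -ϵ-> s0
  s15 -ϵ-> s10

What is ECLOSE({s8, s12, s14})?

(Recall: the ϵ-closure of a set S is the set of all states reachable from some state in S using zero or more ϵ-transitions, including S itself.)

{s0, s2, s3, s7, s8, s9, s10, s12, s14, s15, s16}

Start with {s8, s12, s14}.
From s12 via ϵ: add s2, s15.
From s14 via ϵ: add s9.
From s2 via ϵ: add s10.
From s15 via ϵ: add s0.
From s0 via ϵ: add s3.
From s10 via ϵ: add s7.
From s3 via ϵ: add s16.
No new states can be added; the closed set is {s0, s2, s3, s7, s8, s9, s10, s12, s14, s15, s16}.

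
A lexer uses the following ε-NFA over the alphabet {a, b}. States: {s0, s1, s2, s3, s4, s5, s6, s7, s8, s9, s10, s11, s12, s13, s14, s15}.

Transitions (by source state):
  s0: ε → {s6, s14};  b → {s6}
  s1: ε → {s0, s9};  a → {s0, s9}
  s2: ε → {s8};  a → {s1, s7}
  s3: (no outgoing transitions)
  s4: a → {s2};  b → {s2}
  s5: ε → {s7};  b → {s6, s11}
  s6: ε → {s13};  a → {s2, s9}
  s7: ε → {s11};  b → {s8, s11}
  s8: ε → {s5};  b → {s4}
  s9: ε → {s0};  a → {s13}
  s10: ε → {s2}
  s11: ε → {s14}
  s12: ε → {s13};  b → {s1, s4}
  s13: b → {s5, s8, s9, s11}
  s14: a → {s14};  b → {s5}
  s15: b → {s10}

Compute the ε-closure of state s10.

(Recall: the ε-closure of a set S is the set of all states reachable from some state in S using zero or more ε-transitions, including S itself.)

Start with {s10}.
From s10 via ε: add s2.
From s2 via ε: add s8.
From s8 via ε: add s5.
From s5 via ε: add s7.
From s7 via ε: add s11.
From s11 via ε: add s14.
No new states can be added; the closed set is {s2, s5, s7, s8, s10, s11, s14}.

{s2, s5, s7, s8, s10, s11, s14}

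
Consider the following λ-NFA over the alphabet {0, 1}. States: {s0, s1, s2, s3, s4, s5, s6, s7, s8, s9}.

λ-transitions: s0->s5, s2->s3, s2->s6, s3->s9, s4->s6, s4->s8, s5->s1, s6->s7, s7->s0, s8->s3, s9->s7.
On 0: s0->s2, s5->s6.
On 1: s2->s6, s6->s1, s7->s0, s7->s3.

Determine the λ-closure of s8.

{s0, s1, s3, s5, s7, s8, s9}

Start with {s8}.
From s8 via λ: add s3.
From s3 via λ: add s9.
From s9 via λ: add s7.
From s7 via λ: add s0.
From s0 via λ: add s5.
From s5 via λ: add s1.
No new states can be added; the closed set is {s0, s1, s3, s5, s7, s8, s9}.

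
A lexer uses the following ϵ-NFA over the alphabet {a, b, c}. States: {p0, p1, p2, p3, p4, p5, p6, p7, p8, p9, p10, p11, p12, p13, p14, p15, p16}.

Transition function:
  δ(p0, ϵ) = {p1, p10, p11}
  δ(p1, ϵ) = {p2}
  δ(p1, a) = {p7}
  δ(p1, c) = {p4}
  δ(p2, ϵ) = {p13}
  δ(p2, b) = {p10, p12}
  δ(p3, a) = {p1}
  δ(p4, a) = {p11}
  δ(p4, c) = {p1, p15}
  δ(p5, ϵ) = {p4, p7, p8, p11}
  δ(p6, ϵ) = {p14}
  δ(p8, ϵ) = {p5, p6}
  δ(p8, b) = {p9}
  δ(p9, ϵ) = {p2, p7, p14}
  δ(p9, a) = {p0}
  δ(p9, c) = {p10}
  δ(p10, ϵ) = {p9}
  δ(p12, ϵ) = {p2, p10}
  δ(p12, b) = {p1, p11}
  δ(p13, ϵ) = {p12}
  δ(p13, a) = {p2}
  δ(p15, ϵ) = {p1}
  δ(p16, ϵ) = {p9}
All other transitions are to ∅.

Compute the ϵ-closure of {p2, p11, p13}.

Start with {p2, p11, p13}.
From p13 via ϵ: add p12.
From p12 via ϵ: add p10.
From p10 via ϵ: add p9.
From p9 via ϵ: add p7, p14.
No new states can be added; the closed set is {p2, p7, p9, p10, p11, p12, p13, p14}.

{p2, p7, p9, p10, p11, p12, p13, p14}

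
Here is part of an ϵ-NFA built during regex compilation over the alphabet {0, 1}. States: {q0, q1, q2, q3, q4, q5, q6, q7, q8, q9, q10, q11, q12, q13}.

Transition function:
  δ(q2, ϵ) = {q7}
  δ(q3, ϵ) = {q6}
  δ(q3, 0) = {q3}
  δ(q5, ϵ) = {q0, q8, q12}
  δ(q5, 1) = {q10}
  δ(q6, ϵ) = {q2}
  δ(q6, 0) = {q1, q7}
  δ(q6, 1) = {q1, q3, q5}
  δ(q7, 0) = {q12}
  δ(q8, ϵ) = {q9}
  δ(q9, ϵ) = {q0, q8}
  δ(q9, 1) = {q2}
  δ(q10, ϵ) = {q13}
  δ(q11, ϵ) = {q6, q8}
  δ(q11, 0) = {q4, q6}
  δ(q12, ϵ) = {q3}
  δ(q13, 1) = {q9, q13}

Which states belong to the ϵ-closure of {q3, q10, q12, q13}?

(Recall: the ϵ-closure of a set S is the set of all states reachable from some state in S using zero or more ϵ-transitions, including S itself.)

{q2, q3, q6, q7, q10, q12, q13}

Start with {q3, q10, q12, q13}.
From q3 via ϵ: add q6.
From q6 via ϵ: add q2.
From q2 via ϵ: add q7.
No new states can be added; the closed set is {q2, q3, q6, q7, q10, q12, q13}.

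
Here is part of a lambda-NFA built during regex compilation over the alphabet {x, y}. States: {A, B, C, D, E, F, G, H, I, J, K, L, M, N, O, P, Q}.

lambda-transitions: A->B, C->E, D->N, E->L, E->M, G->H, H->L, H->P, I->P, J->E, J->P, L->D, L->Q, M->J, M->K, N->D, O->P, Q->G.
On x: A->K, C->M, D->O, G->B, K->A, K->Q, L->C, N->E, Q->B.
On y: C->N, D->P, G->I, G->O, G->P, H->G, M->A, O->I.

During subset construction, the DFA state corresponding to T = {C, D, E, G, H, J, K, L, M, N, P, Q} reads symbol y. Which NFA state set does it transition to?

{A, B, D, G, H, I, L, N, O, P, Q}

C on y → {N}.
D on y → {P}.
G on y → {I, O, P}.
H on y → {G}.
M on y → {A}.
No y-transition from E, J, K, L, N, P, Q.
Union after reading y: {A, G, I, N, O, P}.
Now take the lambda-closure:
From A via lambda: add B.
From G via lambda: add H.
From N via lambda: add D.
From H via lambda: add L.
From L via lambda: add Q.
No new states can be added; the closed set is {A, B, D, G, H, I, L, N, O, P, Q}.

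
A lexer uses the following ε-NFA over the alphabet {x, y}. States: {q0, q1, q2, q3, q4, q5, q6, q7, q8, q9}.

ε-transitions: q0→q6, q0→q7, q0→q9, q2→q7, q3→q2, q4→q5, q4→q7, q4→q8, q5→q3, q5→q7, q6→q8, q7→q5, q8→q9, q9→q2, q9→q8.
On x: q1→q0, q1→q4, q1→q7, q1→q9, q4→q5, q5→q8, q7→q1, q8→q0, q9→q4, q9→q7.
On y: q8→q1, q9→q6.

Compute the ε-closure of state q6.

Start with {q6}.
From q6 via ε: add q8.
From q8 via ε: add q9.
From q9 via ε: add q2.
From q2 via ε: add q7.
From q7 via ε: add q5.
From q5 via ε: add q3.
No new states can be added; the closed set is {q2, q3, q5, q6, q7, q8, q9}.

{q2, q3, q5, q6, q7, q8, q9}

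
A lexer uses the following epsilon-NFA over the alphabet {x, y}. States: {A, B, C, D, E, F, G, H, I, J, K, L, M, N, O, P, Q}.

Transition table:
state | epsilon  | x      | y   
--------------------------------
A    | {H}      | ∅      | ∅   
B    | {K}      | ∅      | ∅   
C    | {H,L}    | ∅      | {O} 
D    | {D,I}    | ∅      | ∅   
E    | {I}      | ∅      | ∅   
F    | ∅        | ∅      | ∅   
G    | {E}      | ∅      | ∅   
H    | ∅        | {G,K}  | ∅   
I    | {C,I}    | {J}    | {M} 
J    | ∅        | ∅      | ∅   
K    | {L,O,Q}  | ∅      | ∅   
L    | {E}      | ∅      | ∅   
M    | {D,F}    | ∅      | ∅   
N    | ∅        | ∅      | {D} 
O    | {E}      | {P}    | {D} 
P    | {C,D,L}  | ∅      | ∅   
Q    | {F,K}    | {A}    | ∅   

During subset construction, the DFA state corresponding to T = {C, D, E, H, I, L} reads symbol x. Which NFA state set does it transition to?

H on x → {G, K}.
I on x → {J}.
No x-transition from C, D, E, L.
Union after reading x: {G, J, K}.
Now take the epsilon-closure:
From G via epsilon: add E.
From K via epsilon: add L, O, Q.
From E via epsilon: add I.
From Q via epsilon: add F.
From I via epsilon: add C.
From C via epsilon: add H.
No new states can be added; the closed set is {C, E, F, G, H, I, J, K, L, O, Q}.

{C, E, F, G, H, I, J, K, L, O, Q}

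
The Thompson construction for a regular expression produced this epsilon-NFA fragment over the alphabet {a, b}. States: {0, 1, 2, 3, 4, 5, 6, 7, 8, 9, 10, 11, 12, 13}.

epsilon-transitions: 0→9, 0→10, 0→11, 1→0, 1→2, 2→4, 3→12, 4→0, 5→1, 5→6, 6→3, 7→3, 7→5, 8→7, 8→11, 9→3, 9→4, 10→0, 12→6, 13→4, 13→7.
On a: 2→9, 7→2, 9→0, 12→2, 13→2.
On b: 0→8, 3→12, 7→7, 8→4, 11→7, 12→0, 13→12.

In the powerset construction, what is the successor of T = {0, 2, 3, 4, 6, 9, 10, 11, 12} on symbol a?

2 on a → {9}.
9 on a → {0}.
12 on a → {2}.
No a-transition from 0, 3, 4, 6, 10, 11.
Union after reading a: {0, 2, 9}.
Now take the epsilon-closure:
From 0 via epsilon: add 10, 11.
From 2 via epsilon: add 4.
From 9 via epsilon: add 3.
From 3 via epsilon: add 12.
From 12 via epsilon: add 6.
No new states can be added; the closed set is {0, 2, 3, 4, 6, 9, 10, 11, 12}.

{0, 2, 3, 4, 6, 9, 10, 11, 12}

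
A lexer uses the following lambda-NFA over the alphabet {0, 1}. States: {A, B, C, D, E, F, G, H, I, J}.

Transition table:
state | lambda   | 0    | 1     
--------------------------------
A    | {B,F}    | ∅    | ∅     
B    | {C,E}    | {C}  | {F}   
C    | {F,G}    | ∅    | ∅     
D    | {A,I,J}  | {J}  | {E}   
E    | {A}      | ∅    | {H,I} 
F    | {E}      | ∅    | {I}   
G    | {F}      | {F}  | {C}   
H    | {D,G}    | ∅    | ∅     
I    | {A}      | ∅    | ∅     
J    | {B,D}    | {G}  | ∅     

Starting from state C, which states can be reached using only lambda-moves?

{A, B, C, E, F, G}

Start with {C}.
From C via lambda: add F, G.
From F via lambda: add E.
From E via lambda: add A.
From A via lambda: add B.
No new states can be added; the closed set is {A, B, C, E, F, G}.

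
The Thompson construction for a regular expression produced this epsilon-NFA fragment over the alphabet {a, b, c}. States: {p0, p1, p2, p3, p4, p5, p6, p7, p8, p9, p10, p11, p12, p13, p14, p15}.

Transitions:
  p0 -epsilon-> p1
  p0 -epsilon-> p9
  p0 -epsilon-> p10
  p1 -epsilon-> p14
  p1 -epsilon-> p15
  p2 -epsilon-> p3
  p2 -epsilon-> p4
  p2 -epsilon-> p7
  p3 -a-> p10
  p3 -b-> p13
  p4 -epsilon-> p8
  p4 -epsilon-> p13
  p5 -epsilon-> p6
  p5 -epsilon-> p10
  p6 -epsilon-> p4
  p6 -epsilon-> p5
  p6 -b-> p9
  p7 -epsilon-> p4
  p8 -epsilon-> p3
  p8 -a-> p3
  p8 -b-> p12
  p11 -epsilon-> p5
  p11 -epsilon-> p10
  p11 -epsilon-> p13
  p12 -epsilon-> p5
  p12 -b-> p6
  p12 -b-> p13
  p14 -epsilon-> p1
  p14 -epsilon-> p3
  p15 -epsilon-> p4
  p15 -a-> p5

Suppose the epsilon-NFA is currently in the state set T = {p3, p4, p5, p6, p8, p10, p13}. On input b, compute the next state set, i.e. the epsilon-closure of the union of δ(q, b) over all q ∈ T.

{p3, p4, p5, p6, p8, p9, p10, p12, p13}

p3 on b → {p13}.
p6 on b → {p9}.
p8 on b → {p12}.
No b-transition from p4, p5, p10, p13.
Union after reading b: {p9, p12, p13}.
Now take the epsilon-closure:
From p12 via epsilon: add p5.
From p5 via epsilon: add p6, p10.
From p6 via epsilon: add p4.
From p4 via epsilon: add p8.
From p8 via epsilon: add p3.
No new states can be added; the closed set is {p3, p4, p5, p6, p8, p9, p10, p12, p13}.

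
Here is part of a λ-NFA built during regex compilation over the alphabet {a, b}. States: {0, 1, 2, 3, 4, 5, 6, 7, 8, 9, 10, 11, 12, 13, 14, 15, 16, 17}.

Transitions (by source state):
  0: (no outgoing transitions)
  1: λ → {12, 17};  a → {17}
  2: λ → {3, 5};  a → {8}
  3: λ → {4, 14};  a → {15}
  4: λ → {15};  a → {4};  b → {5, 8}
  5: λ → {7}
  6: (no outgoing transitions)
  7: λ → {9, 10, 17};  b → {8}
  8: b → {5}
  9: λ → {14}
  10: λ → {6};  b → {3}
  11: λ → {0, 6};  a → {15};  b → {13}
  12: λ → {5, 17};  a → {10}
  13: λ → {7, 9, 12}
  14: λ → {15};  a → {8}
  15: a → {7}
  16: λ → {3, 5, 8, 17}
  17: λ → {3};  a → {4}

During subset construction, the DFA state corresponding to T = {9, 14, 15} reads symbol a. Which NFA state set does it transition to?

{3, 4, 6, 7, 8, 9, 10, 14, 15, 17}

14 on a → {8}.
15 on a → {7}.
No a-transition from 9.
Union after reading a: {7, 8}.
Now take the λ-closure:
From 7 via λ: add 9, 10, 17.
From 9 via λ: add 14.
From 10 via λ: add 6.
From 17 via λ: add 3.
From 3 via λ: add 4.
From 14 via λ: add 15.
No new states can be added; the closed set is {3, 4, 6, 7, 8, 9, 10, 14, 15, 17}.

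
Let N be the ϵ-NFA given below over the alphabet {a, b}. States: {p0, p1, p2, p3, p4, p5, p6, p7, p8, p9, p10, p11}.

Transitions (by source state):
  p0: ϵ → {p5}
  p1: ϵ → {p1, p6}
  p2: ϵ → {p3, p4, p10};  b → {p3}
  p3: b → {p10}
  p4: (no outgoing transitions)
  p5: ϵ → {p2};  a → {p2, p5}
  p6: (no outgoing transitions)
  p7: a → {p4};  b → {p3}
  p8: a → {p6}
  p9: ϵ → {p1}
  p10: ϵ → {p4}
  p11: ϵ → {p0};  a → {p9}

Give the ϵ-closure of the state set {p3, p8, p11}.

{p0, p2, p3, p4, p5, p8, p10, p11}

Start with {p3, p8, p11}.
From p11 via ϵ: add p0.
From p0 via ϵ: add p5.
From p5 via ϵ: add p2.
From p2 via ϵ: add p4, p10.
No new states can be added; the closed set is {p0, p2, p3, p4, p5, p8, p10, p11}.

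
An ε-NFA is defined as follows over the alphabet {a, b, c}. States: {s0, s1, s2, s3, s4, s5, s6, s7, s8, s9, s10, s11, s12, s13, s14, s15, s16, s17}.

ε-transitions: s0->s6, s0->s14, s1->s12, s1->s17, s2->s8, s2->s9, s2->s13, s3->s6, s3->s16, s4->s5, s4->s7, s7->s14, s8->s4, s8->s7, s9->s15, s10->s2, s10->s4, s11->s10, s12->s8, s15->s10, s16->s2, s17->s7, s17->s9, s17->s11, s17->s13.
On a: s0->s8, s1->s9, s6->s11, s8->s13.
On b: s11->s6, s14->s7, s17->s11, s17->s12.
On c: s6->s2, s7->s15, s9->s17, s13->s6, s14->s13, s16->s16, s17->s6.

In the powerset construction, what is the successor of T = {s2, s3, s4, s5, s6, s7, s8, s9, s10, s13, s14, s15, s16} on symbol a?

{s2, s4, s5, s7, s8, s9, s10, s11, s13, s14, s15}

s6 on a → {s11}.
s8 on a → {s13}.
No a-transition from s2, s3, s4, s5, s7, s9, s10, s13, s14, s15, s16.
Union after reading a: {s11, s13}.
Now take the ε-closure:
From s11 via ε: add s10.
From s10 via ε: add s2, s4.
From s2 via ε: add s8, s9.
From s4 via ε: add s5, s7.
From s7 via ε: add s14.
From s9 via ε: add s15.
No new states can be added; the closed set is {s2, s4, s5, s7, s8, s9, s10, s11, s13, s14, s15}.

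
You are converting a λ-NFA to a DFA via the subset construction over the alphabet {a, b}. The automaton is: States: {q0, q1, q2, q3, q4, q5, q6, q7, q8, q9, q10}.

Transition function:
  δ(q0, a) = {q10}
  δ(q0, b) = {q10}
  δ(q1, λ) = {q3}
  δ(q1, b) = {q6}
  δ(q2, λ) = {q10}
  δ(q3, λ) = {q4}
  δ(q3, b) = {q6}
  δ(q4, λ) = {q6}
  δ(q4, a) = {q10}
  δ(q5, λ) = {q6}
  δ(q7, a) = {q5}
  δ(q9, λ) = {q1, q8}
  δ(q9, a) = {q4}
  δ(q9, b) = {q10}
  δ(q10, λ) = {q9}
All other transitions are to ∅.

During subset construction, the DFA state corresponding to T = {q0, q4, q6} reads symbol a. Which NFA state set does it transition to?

q0 on a → {q10}.
q4 on a → {q10}.
No a-transition from q6.
Union after reading a: {q10}.
Now take the λ-closure:
From q10 via λ: add q9.
From q9 via λ: add q1, q8.
From q1 via λ: add q3.
From q3 via λ: add q4.
From q4 via λ: add q6.
No new states can be added; the closed set is {q1, q3, q4, q6, q8, q9, q10}.

{q1, q3, q4, q6, q8, q9, q10}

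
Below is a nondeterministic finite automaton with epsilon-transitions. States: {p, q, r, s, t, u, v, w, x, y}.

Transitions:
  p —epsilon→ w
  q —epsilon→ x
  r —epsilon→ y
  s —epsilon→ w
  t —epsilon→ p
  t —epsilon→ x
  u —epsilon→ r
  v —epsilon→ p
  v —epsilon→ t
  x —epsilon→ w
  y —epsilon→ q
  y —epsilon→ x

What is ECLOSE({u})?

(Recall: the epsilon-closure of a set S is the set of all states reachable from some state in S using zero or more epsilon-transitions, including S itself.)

Start with {u}.
From u via epsilon: add r.
From r via epsilon: add y.
From y via epsilon: add q, x.
From x via epsilon: add w.
No new states can be added; the closed set is {q, r, u, w, x, y}.

{q, r, u, w, x, y}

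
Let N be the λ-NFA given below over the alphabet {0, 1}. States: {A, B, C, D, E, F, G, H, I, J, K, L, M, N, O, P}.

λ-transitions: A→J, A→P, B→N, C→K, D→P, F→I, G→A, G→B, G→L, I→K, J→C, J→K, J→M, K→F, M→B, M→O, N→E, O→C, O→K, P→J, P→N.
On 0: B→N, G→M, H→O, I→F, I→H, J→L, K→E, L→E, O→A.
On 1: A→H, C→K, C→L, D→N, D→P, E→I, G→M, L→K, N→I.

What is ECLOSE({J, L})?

{B, C, E, F, I, J, K, L, M, N, O}

Start with {J, L}.
From J via λ: add C, K, M.
From K via λ: add F.
From M via λ: add B, O.
From B via λ: add N.
From F via λ: add I.
From N via λ: add E.
No new states can be added; the closed set is {B, C, E, F, I, J, K, L, M, N, O}.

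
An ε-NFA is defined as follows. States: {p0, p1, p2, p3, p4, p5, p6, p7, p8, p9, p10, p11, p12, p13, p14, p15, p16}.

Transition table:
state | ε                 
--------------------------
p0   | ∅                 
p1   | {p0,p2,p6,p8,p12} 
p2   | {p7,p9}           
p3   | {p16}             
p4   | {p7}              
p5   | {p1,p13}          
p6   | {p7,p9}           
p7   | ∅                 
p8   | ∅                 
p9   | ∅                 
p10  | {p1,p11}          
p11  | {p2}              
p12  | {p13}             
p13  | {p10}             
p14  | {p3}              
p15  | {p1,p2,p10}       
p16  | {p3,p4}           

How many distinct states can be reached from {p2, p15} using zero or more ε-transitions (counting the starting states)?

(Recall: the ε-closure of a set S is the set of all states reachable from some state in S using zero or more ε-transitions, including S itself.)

12

Start with {p2, p15}.
From p2 via ε: add p7, p9.
From p15 via ε: add p1, p10.
From p1 via ε: add p0, p6, p8, p12.
From p10 via ε: add p11.
From p12 via ε: add p13.
ε-closure = {p0, p1, p2, p6, p7, p8, p9, p10, p11, p12, p13, p15}, which has 12 states.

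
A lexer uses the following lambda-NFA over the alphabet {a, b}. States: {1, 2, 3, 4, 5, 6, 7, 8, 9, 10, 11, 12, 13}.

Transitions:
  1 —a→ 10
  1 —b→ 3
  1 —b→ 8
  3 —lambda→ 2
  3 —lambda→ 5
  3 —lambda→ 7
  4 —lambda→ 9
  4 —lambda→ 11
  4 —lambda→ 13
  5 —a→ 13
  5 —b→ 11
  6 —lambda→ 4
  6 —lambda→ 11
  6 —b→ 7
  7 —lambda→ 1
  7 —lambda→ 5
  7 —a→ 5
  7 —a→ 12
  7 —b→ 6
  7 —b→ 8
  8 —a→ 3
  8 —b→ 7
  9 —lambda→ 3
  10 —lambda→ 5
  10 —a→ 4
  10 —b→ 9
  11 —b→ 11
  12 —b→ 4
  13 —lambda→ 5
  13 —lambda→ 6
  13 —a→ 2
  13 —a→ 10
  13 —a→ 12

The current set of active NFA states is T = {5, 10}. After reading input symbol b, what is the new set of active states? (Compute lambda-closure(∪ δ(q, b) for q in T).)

{1, 2, 3, 5, 7, 9, 11}

5 on b → {11}.
10 on b → {9}.
Union after reading b: {9, 11}.
Now take the lambda-closure:
From 9 via lambda: add 3.
From 3 via lambda: add 2, 5, 7.
From 7 via lambda: add 1.
No new states can be added; the closed set is {1, 2, 3, 5, 7, 9, 11}.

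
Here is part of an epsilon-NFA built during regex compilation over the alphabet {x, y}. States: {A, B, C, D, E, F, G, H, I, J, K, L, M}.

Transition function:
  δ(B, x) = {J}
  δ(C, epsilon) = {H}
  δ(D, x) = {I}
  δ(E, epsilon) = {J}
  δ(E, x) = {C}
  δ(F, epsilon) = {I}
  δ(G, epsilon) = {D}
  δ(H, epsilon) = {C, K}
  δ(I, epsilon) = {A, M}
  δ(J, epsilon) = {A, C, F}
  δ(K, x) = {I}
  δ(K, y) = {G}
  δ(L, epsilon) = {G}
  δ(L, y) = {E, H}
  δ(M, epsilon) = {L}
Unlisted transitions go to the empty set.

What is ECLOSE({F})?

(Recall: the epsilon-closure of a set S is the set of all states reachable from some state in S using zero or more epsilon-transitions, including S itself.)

Start with {F}.
From F via epsilon: add I.
From I via epsilon: add A, M.
From M via epsilon: add L.
From L via epsilon: add G.
From G via epsilon: add D.
No new states can be added; the closed set is {A, D, F, G, I, L, M}.

{A, D, F, G, I, L, M}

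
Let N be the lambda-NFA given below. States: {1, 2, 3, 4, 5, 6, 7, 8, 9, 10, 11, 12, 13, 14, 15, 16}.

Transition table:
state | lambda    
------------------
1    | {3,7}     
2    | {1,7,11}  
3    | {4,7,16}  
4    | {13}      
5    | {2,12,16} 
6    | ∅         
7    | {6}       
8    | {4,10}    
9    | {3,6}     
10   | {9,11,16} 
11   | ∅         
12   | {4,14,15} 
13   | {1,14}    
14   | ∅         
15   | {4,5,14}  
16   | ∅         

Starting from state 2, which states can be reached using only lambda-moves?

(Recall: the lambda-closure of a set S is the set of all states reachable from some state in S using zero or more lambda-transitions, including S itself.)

Start with {2}.
From 2 via lambda: add 1, 7, 11.
From 1 via lambda: add 3.
From 7 via lambda: add 6.
From 3 via lambda: add 4, 16.
From 4 via lambda: add 13.
From 13 via lambda: add 14.
No new states can be added; the closed set is {1, 2, 3, 4, 6, 7, 11, 13, 14, 16}.

{1, 2, 3, 4, 6, 7, 11, 13, 14, 16}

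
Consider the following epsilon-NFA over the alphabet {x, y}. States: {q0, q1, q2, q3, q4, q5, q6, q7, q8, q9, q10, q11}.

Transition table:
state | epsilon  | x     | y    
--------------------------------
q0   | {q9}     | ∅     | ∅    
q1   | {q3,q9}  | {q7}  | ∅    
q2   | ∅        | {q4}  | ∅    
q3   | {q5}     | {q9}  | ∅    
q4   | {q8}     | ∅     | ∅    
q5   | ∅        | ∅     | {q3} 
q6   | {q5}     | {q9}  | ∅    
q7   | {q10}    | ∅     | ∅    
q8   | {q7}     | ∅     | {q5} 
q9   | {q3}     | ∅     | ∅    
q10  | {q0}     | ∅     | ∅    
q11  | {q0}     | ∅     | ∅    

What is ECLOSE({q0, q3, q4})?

{q0, q3, q4, q5, q7, q8, q9, q10}

Start with {q0, q3, q4}.
From q0 via epsilon: add q9.
From q3 via epsilon: add q5.
From q4 via epsilon: add q8.
From q8 via epsilon: add q7.
From q7 via epsilon: add q10.
No new states can be added; the closed set is {q0, q3, q4, q5, q7, q8, q9, q10}.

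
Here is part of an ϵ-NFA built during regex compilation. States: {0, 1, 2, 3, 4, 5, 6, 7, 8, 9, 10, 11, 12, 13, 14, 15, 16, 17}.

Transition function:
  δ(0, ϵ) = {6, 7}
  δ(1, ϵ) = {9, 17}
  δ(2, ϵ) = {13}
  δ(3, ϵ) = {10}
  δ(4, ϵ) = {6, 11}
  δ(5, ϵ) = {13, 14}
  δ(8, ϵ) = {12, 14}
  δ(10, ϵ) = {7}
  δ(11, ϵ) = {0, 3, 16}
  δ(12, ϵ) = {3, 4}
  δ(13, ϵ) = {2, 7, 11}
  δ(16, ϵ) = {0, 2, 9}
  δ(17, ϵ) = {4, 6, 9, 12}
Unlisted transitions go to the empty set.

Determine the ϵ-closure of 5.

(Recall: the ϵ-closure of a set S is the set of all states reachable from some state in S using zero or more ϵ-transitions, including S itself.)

Start with {5}.
From 5 via ϵ: add 13, 14.
From 13 via ϵ: add 2, 7, 11.
From 11 via ϵ: add 0, 3, 16.
From 0 via ϵ: add 6.
From 3 via ϵ: add 10.
From 16 via ϵ: add 9.
No new states can be added; the closed set is {0, 2, 3, 5, 6, 7, 9, 10, 11, 13, 14, 16}.

{0, 2, 3, 5, 6, 7, 9, 10, 11, 13, 14, 16}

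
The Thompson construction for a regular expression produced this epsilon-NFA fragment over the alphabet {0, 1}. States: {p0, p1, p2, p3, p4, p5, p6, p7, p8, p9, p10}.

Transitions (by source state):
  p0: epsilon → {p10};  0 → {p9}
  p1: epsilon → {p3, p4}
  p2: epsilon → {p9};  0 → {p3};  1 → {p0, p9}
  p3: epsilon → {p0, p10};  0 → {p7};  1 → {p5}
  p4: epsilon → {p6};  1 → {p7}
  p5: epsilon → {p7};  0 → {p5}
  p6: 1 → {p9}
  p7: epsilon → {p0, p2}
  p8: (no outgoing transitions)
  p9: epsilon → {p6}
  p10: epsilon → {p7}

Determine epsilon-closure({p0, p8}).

Start with {p0, p8}.
From p0 via epsilon: add p10.
From p10 via epsilon: add p7.
From p7 via epsilon: add p2.
From p2 via epsilon: add p9.
From p9 via epsilon: add p6.
No new states can be added; the closed set is {p0, p2, p6, p7, p8, p9, p10}.

{p0, p2, p6, p7, p8, p9, p10}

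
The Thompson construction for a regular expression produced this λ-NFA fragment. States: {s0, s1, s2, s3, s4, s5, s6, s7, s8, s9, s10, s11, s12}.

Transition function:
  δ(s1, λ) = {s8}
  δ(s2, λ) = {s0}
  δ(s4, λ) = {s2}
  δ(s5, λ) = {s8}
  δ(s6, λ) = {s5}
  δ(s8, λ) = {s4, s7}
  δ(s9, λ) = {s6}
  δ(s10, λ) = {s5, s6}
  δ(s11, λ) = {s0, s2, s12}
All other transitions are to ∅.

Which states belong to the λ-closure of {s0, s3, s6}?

Start with {s0, s3, s6}.
From s6 via λ: add s5.
From s5 via λ: add s8.
From s8 via λ: add s4, s7.
From s4 via λ: add s2.
No new states can be added; the closed set is {s0, s2, s3, s4, s5, s6, s7, s8}.

{s0, s2, s3, s4, s5, s6, s7, s8}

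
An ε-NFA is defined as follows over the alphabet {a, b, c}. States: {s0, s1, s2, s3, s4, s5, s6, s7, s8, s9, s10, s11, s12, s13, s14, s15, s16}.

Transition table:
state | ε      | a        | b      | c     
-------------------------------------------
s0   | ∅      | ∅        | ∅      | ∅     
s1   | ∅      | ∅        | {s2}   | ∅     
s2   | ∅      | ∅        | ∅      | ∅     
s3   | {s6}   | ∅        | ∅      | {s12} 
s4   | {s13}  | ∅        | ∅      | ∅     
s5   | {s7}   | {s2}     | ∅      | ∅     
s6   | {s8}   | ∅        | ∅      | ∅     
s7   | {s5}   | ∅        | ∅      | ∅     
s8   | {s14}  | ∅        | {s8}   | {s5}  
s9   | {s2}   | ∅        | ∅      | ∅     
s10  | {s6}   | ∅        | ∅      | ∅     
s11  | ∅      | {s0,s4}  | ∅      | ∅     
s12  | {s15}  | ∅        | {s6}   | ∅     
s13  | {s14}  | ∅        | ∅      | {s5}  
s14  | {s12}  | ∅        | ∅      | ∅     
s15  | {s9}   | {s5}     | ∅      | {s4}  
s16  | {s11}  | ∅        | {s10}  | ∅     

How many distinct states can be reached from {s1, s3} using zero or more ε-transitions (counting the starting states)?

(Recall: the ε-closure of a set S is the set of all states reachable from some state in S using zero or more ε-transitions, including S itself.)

9

Start with {s1, s3}.
From s3 via ε: add s6.
From s6 via ε: add s8.
From s8 via ε: add s14.
From s14 via ε: add s12.
From s12 via ε: add s15.
From s15 via ε: add s9.
From s9 via ε: add s2.
ε-closure = {s1, s2, s3, s6, s8, s9, s12, s14, s15}, which has 9 states.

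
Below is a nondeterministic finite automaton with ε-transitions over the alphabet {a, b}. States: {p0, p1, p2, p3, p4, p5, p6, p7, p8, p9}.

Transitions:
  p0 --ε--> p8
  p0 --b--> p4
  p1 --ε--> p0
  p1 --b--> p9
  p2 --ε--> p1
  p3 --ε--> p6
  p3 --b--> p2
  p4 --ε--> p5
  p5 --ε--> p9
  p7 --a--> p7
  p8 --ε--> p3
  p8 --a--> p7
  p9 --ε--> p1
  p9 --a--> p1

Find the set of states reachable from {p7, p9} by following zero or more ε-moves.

Start with {p7, p9}.
From p9 via ε: add p1.
From p1 via ε: add p0.
From p0 via ε: add p8.
From p8 via ε: add p3.
From p3 via ε: add p6.
No new states can be added; the closed set is {p0, p1, p3, p6, p7, p8, p9}.

{p0, p1, p3, p6, p7, p8, p9}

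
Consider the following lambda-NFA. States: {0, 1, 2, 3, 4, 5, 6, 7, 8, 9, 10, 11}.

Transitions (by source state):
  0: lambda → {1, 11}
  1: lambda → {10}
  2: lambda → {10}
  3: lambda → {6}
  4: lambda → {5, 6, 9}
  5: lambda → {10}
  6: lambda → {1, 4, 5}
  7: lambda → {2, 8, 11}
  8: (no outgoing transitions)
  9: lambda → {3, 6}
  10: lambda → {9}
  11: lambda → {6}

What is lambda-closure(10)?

{1, 3, 4, 5, 6, 9, 10}

Start with {10}.
From 10 via lambda: add 9.
From 9 via lambda: add 3, 6.
From 6 via lambda: add 1, 4, 5.
No new states can be added; the closed set is {1, 3, 4, 5, 6, 9, 10}.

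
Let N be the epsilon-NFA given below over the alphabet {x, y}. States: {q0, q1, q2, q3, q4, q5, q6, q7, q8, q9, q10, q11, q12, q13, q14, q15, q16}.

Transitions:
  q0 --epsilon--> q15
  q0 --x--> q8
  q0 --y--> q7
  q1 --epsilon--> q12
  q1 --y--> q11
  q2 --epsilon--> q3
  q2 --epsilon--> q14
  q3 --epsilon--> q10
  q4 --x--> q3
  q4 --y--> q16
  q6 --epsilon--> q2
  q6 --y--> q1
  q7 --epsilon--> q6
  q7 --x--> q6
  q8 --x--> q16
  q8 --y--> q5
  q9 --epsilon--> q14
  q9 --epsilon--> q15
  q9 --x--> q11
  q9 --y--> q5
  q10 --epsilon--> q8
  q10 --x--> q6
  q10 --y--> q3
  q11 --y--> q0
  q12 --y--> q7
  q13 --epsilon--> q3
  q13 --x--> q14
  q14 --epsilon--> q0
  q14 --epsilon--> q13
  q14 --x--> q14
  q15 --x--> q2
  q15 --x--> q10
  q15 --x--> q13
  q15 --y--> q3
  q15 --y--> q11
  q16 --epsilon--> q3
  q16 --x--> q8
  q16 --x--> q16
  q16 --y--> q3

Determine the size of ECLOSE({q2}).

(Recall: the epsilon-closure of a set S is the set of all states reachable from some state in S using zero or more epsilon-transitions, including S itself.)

8

Start with {q2}.
From q2 via epsilon: add q3, q14.
From q3 via epsilon: add q10.
From q14 via epsilon: add q0, q13.
From q0 via epsilon: add q15.
From q10 via epsilon: add q8.
epsilon-closure = {q0, q2, q3, q8, q10, q13, q14, q15}, which has 8 states.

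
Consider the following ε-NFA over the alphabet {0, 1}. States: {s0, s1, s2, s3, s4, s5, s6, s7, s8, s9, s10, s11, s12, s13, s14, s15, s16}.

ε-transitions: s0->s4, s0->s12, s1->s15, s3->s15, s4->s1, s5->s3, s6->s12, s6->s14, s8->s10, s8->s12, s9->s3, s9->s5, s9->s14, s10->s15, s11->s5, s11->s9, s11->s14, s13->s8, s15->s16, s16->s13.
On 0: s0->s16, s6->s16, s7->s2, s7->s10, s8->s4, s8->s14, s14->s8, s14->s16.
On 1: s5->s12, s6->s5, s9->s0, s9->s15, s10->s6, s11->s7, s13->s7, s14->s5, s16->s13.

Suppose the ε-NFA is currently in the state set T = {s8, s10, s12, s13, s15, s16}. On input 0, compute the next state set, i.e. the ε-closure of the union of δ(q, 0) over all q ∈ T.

{s1, s4, s8, s10, s12, s13, s14, s15, s16}

s8 on 0 → {s4, s14}.
No 0-transition from s10, s12, s13, s15, s16.
Union after reading 0: {s4, s14}.
Now take the ε-closure:
From s4 via ε: add s1.
From s1 via ε: add s15.
From s15 via ε: add s16.
From s16 via ε: add s13.
From s13 via ε: add s8.
From s8 via ε: add s10, s12.
No new states can be added; the closed set is {s1, s4, s8, s10, s12, s13, s14, s15, s16}.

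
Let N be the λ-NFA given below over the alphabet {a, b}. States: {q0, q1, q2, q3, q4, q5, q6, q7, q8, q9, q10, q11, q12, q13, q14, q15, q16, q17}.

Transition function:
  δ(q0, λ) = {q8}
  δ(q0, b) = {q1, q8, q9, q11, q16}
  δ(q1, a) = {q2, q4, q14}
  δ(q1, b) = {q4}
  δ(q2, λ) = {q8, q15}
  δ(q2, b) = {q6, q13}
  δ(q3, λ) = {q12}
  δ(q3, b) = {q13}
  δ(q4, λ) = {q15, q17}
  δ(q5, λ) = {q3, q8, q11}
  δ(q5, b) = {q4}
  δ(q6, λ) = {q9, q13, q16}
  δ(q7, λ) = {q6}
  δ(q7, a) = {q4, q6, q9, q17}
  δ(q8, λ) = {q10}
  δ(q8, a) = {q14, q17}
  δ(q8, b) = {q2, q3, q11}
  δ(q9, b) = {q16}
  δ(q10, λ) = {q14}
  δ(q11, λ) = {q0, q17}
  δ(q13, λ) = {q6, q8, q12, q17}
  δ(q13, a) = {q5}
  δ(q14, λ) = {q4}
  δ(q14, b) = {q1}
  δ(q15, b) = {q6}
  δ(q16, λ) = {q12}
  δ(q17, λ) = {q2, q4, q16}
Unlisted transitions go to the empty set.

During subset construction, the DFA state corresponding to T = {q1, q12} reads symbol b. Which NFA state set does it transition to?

q1 on b → {q4}.
No b-transition from q12.
Union after reading b: {q4}.
Now take the λ-closure:
From q4 via λ: add q15, q17.
From q17 via λ: add q2, q16.
From q2 via λ: add q8.
From q16 via λ: add q12.
From q8 via λ: add q10.
From q10 via λ: add q14.
No new states can be added; the closed set is {q2, q4, q8, q10, q12, q14, q15, q16, q17}.

{q2, q4, q8, q10, q12, q14, q15, q16, q17}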